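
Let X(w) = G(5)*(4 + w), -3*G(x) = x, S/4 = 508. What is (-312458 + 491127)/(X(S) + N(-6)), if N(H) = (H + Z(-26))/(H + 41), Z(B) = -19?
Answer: -3752049/71275 ≈ -52.642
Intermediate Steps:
S = 2032 (S = 4*508 = 2032)
G(x) = -x/3
X(w) = -20/3 - 5*w/3 (X(w) = (-⅓*5)*(4 + w) = -5*(4 + w)/3 = -20/3 - 5*w/3)
N(H) = (-19 + H)/(41 + H) (N(H) = (H - 19)/(H + 41) = (-19 + H)/(41 + H))
(-312458 + 491127)/(X(S) + N(-6)) = (-312458 + 491127)/((-20/3 - 5/3*2032) + (-19 - 6)/(41 - 6)) = 178669/((-20/3 - 10160/3) - 25/35) = 178669/(-10180/3 + (1/35)*(-25)) = 178669/(-10180/3 - 5/7) = 178669/(-71275/21) = 178669*(-21/71275) = -3752049/71275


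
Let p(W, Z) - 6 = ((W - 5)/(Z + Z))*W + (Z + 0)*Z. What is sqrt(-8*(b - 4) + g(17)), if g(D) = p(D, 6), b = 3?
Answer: sqrt(67) ≈ 8.1853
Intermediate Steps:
p(W, Z) = 6 + Z**2 + W*(-5 + W)/(2*Z) (p(W, Z) = 6 + (((W - 5)/(Z + Z))*W + (Z + 0)*Z) = 6 + (((-5 + W)/((2*Z)))*W + Z*Z) = 6 + (((-5 + W)*(1/(2*Z)))*W + Z**2) = 6 + (((-5 + W)/(2*Z))*W + Z**2) = 6 + (W*(-5 + W)/(2*Z) + Z**2) = 6 + (Z**2 + W*(-5 + W)/(2*Z)) = 6 + Z**2 + W*(-5 + W)/(2*Z))
g(D) = 42 - 5*D/12 + D**2/12 (g(D) = (1/2)*(D**2 - 5*D + 2*6*(6 + 6**2))/6 = (1/2)*(1/6)*(D**2 - 5*D + 2*6*(6 + 36)) = (1/2)*(1/6)*(D**2 - 5*D + 2*6*42) = (1/2)*(1/6)*(D**2 - 5*D + 504) = (1/2)*(1/6)*(504 + D**2 - 5*D) = 42 - 5*D/12 + D**2/12)
sqrt(-8*(b - 4) + g(17)) = sqrt(-8*(3 - 4) + (42 - 5/12*17 + (1/12)*17**2)) = sqrt(-8*(-1) + (42 - 85/12 + (1/12)*289)) = sqrt(8 + (42 - 85/12 + 289/12)) = sqrt(8 + 59) = sqrt(67)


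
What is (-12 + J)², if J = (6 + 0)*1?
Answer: 36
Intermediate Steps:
J = 6 (J = 6*1 = 6)
(-12 + J)² = (-12 + 6)² = (-6)² = 36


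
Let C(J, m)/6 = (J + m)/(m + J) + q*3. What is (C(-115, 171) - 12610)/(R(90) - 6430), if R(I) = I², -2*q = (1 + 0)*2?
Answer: -6311/835 ≈ -7.5581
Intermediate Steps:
q = -1 (q = -(1 + 0)*2/2 = -2/2 = -½*2 = -1)
C(J, m) = -12 (C(J, m) = 6*((J + m)/(m + J) - 1*3) = 6*((J + m)/(J + m) - 3) = 6*(1 - 3) = 6*(-2) = -12)
(C(-115, 171) - 12610)/(R(90) - 6430) = (-12 - 12610)/(90² - 6430) = -12622/(8100 - 6430) = -12622/1670 = -12622*1/1670 = -6311/835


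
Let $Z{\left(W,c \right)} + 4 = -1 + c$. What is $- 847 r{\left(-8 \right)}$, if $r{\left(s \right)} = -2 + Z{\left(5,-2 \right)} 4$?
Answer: $25410$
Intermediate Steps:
$Z{\left(W,c \right)} = -5 + c$ ($Z{\left(W,c \right)} = -4 + \left(-1 + c\right) = -5 + c$)
$r{\left(s \right)} = -30$ ($r{\left(s \right)} = -2 + \left(-5 - 2\right) 4 = -2 - 28 = -30$)
$- 847 r{\left(-8 \right)} = \left(-847\right) \left(-30\right) = 25410$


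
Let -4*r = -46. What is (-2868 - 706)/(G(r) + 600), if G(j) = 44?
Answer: -1787/322 ≈ -5.5497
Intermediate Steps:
r = 23/2 (r = -1/4*(-46) = 23/2 ≈ 11.500)
(-2868 - 706)/(G(r) + 600) = (-2868 - 706)/(44 + 600) = -3574/644 = -3574*1/644 = -1787/322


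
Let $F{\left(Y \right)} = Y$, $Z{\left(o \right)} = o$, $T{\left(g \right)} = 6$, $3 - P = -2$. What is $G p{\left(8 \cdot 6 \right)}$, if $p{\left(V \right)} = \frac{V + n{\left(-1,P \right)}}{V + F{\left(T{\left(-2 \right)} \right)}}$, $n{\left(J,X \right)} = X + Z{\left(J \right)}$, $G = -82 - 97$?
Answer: $- \frac{4654}{27} \approx -172.37$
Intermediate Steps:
$P = 5$ ($P = 3 - -2 = 3 + 2 = 5$)
$G = -179$ ($G = -82 - 97 = -179$)
$n{\left(J,X \right)} = J + X$ ($n{\left(J,X \right)} = X + J = J + X$)
$p{\left(V \right)} = \frac{4 + V}{6 + V}$ ($p{\left(V \right)} = \frac{V + \left(-1 + 5\right)}{V + 6} = \frac{V + 4}{6 + V} = \frac{4 + V}{6 + V}$)
$G p{\left(8 \cdot 6 \right)} = - 179 \frac{4 + 8 \cdot 6}{6 + 8 \cdot 6} = - 179 \frac{4 + 48}{6 + 48} = - 179 \cdot \frac{1}{54} \cdot 52 = \left(-179\right) \frac{26}{27} = - \frac{4654}{27}$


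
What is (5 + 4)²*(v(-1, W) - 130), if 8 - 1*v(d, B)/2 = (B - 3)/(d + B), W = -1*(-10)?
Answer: -9360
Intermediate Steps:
W = 10
v(d, B) = 16 - 2*(-3 + B)/(B + d) (v(d, B) = 16 - 2*(B - 3)/(d + B) = 16 - 2*(-3 + B)/(B + d))
(5 + 4)²*(v(-1, W) - 130) = (5 + 4)²*(2*(3 + 7*10 + 8*(-1))/(10 - 1) - 130) = 9²*(2*(3 + 70 - 8)/9 - 130) = 81*(2*(⅑)*65 - 130) = 81*(130/9 - 130) = 81*(-1040/9) = -9360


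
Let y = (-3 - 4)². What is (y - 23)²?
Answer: 676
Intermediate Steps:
y = 49 (y = (-7)² = 49)
(y - 23)² = (49 - 23)² = 26² = 676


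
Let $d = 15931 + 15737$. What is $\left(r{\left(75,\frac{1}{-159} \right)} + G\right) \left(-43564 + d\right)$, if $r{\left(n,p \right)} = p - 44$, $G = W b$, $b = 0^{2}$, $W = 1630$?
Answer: $\frac{83236312}{159} \approx 5.235 \cdot 10^{5}$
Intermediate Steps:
$b = 0$
$G = 0$ ($G = 1630 \cdot 0 = 0$)
$d = 31668$
$r{\left(n,p \right)} = -44 + p$
$\left(r{\left(75,\frac{1}{-159} \right)} + G\right) \left(-43564 + d\right) = \left(\left(-44 + \frac{1}{-159}\right) + 0\right) \left(-43564 + 31668\right) = \left(\left(-44 - \frac{1}{159}\right) + 0\right) \left(-11896\right) = \left(- \frac{6997}{159} + 0\right) \left(-11896\right) = \left(- \frac{6997}{159}\right) \left(-11896\right) = \frac{83236312}{159}$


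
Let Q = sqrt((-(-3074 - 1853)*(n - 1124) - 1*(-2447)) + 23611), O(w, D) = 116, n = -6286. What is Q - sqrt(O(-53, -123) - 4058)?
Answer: 3*I*(-sqrt(438) + 2*sqrt(1013417)) ≈ 5977.3*I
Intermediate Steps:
Q = 6*I*sqrt(1013417) (Q = sqrt((-(-3074 - 1853)*(-6286 - 1124) - 1*(-2447)) + 23611) = sqrt((-(-4927)*(-7410) + 2447) + 23611) = sqrt((-1*36509070 + 2447) + 23611) = sqrt((-36509070 + 2447) + 23611) = sqrt(-36506623 + 23611) = sqrt(-36483012) = 6*I*sqrt(1013417) ≈ 6040.1*I)
Q - sqrt(O(-53, -123) - 4058) = 6*I*sqrt(1013417) - sqrt(116 - 4058) = 6*I*sqrt(1013417) - sqrt(-3942) = 6*I*sqrt(1013417) - 3*I*sqrt(438) = -3*I*sqrt(438) + 6*I*sqrt(1013417)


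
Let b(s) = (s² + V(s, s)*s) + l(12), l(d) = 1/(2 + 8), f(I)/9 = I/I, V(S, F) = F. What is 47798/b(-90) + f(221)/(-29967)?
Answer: 682008031/231175427 ≈ 2.9502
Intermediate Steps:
f(I) = 9 (f(I) = 9*(I/I) = 9*1 = 9)
l(d) = ⅒ (l(d) = 1/10 = ⅒)
b(s) = ⅒ + 2*s² (b(s) = (s² + s*s) + ⅒ = (s² + s²) + ⅒ = 2*s² + ⅒ = ⅒ + 2*s²)
47798/b(-90) + f(221)/(-29967) = 47798/(⅒ + 2*(-90)²) + 9/(-29967) = 47798/(⅒ + 2*8100) + 9*(-1/29967) = 47798/(⅒ + 16200) - 3/9989 = 47798/(162001/10) - 3/9989 = 47798*(10/162001) - 3/9989 = 477980/162001 - 3/9989 = 682008031/231175427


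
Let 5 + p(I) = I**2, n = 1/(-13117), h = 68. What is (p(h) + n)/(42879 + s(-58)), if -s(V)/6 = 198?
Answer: 60587422/546860847 ≈ 0.11079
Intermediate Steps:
s(V) = -1188 (s(V) = -6*198 = -1188)
n = -1/13117 ≈ -7.6237e-5
p(I) = -5 + I**2
(p(h) + n)/(42879 + s(-58)) = ((-5 + 68**2) - 1/13117)/(42879 - 1188) = ((-5 + 4624) - 1/13117)/41691 = (4619 - 1/13117)*(1/41691) = (60587422/13117)*(1/41691) = 60587422/546860847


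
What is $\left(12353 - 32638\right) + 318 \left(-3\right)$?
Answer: $-21239$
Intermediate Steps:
$\left(12353 - 32638\right) + 318 \left(-3\right) = -20285 - 954 = -21239$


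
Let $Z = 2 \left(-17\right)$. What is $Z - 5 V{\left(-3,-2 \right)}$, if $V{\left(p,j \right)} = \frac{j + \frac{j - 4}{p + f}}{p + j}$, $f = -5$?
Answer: $- \frac{141}{4} \approx -35.25$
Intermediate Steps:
$Z = -34$
$V{\left(p,j \right)} = \frac{j + \frac{-4 + j}{-5 + p}}{j + p}$ ($V{\left(p,j \right)} = \frac{j + \frac{j - 4}{p - 5}}{p + j} = \frac{j + \frac{-4 + j}{-5 + p}}{j + p}$)
$Z - 5 V{\left(-3,-2 \right)} = -34 - 5 \frac{-4 - -8 - -6}{\left(-3\right)^{2} - -10 - -15 - -6} = -34 - 5 \frac{-4 + 8 + 6}{9 + 10 + 15 + 6} = -34 - 5 \cdot \frac{1}{40} \cdot 10 = -34 - \frac{5}{4} = - \frac{141}{4}$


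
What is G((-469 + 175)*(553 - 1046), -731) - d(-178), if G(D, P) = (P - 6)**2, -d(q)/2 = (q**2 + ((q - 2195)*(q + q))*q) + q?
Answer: -300138347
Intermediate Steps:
d(q) = -2*q - 2*q**2 - 4*q**2*(-2195 + q) (d(q) = -2*((q**2 + ((q - 2195)*(q + q))*q) + q) = -2*((q**2 + ((-2195 + q)*(2*q))*q) + q) = -2*((q**2 + (2*q*(-2195 + q))*q) + q) = -2*((q**2 + 2*q**2*(-2195 + q)) + q) = -2*(q + q**2 + 2*q**2*(-2195 + q)) = -2*q - 2*q**2 - 4*q**2*(-2195 + q))
G(D, P) = (-6 + P)**2
G((-469 + 175)*(553 - 1046), -731) - d(-178) = (-6 - 731)**2 - 2*(-178)*(-1 - 2*(-178)**2 + 4389*(-178)) = (-737)**2 - 2*(-178)*(-1 - 2*31684 - 781242) = 543169 - 2*(-178)*(-1 - 63368 - 781242) = 543169 - 2*(-178)*(-844611) = 543169 - 1*300681516 = 543169 - 300681516 = -300138347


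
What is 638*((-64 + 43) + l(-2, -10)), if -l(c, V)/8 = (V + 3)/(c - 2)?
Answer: -22330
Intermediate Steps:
l(c, V) = -8*(3 + V)/(-2 + c) (l(c, V) = -8*(V + 3)/(c - 2) = -8*(3 + V)/(-2 + c))
638*((-64 + 43) + l(-2, -10)) = 638*((-64 + 43) + 8*(-3 - 1*(-10))/(-2 - 2)) = 638*(-21 + 8*(-3 + 10)/(-4)) = 638*(-21 + 8*(-¼)*7) = 638*(-21 - 14) = 638*(-35) = -22330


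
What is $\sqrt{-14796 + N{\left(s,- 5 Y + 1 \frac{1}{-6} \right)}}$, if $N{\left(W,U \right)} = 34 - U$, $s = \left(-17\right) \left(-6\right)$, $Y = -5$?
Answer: $\frac{i \sqrt{532326}}{6} \approx 121.6 i$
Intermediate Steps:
$s = 102$
$\sqrt{-14796 + N{\left(s,- 5 Y + 1 \frac{1}{-6} \right)}} = \sqrt{-14796 - \left(-34 + 25 + \frac{1}{-6}\right)} = \sqrt{-14796 + \left(34 - \left(25 + 1 \left(- \frac{1}{6}\right)\right)\right)} = \sqrt{-14796 + \left(34 - \left(25 - \frac{1}{6}\right)\right)} = \sqrt{-14796 + \left(34 - \frac{149}{6}\right)} = \sqrt{-14796 + \frac{55}{6}} = \sqrt{- \frac{88721}{6}} = \frac{i \sqrt{532326}}{6}$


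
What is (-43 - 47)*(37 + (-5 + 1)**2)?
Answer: -4770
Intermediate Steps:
(-43 - 47)*(37 + (-5 + 1)**2) = -90*(37 + (-4)**2) = -90*(37 + 16) = -90*53 = -4770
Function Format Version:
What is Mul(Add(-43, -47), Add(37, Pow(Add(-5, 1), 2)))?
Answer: -4770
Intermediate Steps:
Mul(Add(-43, -47), Add(37, Pow(Add(-5, 1), 2))) = Mul(-90, Add(37, Pow(-4, 2))) = Mul(-90, Add(37, 16)) = Mul(-90, 53) = -4770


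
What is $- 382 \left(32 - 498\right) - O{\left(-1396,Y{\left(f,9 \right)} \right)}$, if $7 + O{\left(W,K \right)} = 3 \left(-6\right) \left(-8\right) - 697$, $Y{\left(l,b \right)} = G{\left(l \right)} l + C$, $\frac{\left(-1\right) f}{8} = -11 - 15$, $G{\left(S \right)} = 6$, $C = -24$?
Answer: $178572$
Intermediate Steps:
$f = 208$ ($f = - 8 \left(-11 - 15\right) = \left(-8\right) \left(-26\right) = 208$)
$Y{\left(l,b \right)} = -24 + 6 l$ ($Y{\left(l,b \right)} = 6 l - 24 = -24 + 6 l$)
$O{\left(W,K \right)} = -560$ ($O{\left(W,K \right)} = -7 - \left(697 - 3 \left(-6\right) \left(-8\right)\right) = -7 - 553 = -560$)
$- 382 \left(32 - 498\right) - O{\left(-1396,Y{\left(f,9 \right)} \right)} = - 382 \left(32 - 498\right) - -560 = \left(-382\right) \left(-466\right) + 560 = 178012 + 560 = 178572$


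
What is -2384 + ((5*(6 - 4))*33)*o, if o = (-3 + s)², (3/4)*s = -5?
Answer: 85358/3 ≈ 28453.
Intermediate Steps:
s = -20/3 (s = (4/3)*(-5) = -20/3 ≈ -6.6667)
o = 841/9 (o = (-3 - 20/3)² = (-29/3)² = 841/9 ≈ 93.444)
-2384 + ((5*(6 - 4))*33)*o = -2384 + ((5*(6 - 4))*33)*(841/9) = -2384 + ((5*2)*33)*(841/9) = -2384 + (10*33)*(841/9) = -2384 + 330*(841/9) = -2384 + 92510/3 = 85358/3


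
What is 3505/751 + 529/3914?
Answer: 14115849/2939414 ≈ 4.8023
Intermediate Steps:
3505/751 + 529/3914 = 14115849/2939414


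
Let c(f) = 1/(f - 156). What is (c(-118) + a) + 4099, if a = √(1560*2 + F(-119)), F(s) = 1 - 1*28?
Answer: 1123125/274 + √3093 ≈ 4154.6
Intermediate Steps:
c(f) = 1/(-156 + f)
F(s) = -27 (F(s) = 1 - 28 = -27)
a = √3093 (a = √(1560*2 - 27) = √(3120 - 27) = √3093 ≈ 55.615)
(c(-118) + a) + 4099 = (1/(-156 - 118) + √3093) + 4099 = (1/(-274) + √3093) + 4099 = (-1/274 + √3093) + 4099 = 1123125/274 + √3093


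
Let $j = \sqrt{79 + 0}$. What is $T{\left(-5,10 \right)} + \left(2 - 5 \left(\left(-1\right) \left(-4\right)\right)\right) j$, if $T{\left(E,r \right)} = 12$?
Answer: $12 - 18 \sqrt{79} \approx -147.99$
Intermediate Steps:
$j = \sqrt{79} \approx 8.8882$
$T{\left(-5,10 \right)} + \left(2 - 5 \left(\left(-1\right) \left(-4\right)\right)\right) j = 12 + \left(2 - 5 \left(\left(-1\right) \left(-4\right)\right)\right) \sqrt{79} = 12 + \left(2 - 20\right) \sqrt{79} = 12 - 18 \sqrt{79}$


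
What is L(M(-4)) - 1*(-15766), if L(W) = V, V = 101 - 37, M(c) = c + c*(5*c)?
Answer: 15830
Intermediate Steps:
M(c) = c + 5*c**2
V = 64
L(W) = 64
L(M(-4)) - 1*(-15766) = 64 - 1*(-15766) = 64 + 15766 = 15830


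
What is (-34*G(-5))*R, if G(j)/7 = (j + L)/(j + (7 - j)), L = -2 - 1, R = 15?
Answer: 4080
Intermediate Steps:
L = -3
G(j) = -3 + j (G(j) = 7*((j - 3)/(j + (7 - j))) = 7*((-3 + j)/7) = 7*((-3 + j)*(⅐)) = 7*(-3/7 + j/7) = -3 + j)
(-34*G(-5))*R = -34*(-3 - 5)*15 = -34*(-8)*15 = 272*15 = 4080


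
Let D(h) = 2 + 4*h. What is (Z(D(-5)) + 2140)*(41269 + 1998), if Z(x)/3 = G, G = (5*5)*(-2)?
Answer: 86101330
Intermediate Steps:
G = -50 (G = 25*(-2) = -50)
Z(x) = -150 (Z(x) = 3*(-50) = -150)
(Z(D(-5)) + 2140)*(41269 + 1998) = (-150 + 2140)*(41269 + 1998) = 1990*43267 = 86101330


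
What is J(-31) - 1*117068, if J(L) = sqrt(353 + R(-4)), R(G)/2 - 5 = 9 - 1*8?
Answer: -117068 + sqrt(365) ≈ -1.1705e+5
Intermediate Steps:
R(G) = 12 (R(G) = 10 + 2*(9 - 1*8) = 10 + 2*(9 - 8) = 10 + 2*1 = 10 + 2 = 12)
J(L) = sqrt(365) (J(L) = sqrt(353 + 12) = sqrt(365))
J(-31) - 1*117068 = sqrt(365) - 1*117068 = sqrt(365) - 117068 = -117068 + sqrt(365)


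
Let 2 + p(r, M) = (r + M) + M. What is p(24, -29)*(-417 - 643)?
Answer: 38160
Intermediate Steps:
p(r, M) = -2 + r + 2*M (p(r, M) = -2 + ((r + M) + M) = -2 + ((M + r) + M) = -2 + (r + 2*M) = -2 + r + 2*M)
p(24, -29)*(-417 - 643) = (-2 + 24 + 2*(-29))*(-417 - 643) = (-2 + 24 - 58)*(-1060) = -36*(-1060) = 38160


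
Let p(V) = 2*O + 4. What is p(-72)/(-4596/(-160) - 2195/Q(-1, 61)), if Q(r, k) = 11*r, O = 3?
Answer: 4400/100439 ≈ 0.043808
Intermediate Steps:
p(V) = 10 (p(V) = 2*3 + 4 = 6 + 4 = 10)
p(-72)/(-4596/(-160) - 2195/Q(-1, 61)) = 10/(-4596/(-160) - 2195/(11*(-1))) = 10/(-4596*(-1/160) - 2195/(-11)) = 10/(1149/40 - 2195*(-1/11)) = 10/(1149/40 + 2195/11) = 10/(100439/440) = 10*(440/100439) = 4400/100439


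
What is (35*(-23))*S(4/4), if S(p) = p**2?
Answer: -805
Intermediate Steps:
(35*(-23))*S(4/4) = (35*(-23))*(4/4)**2 = -805*1**2 = -805*1 = -805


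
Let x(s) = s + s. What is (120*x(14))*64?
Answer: 215040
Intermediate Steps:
x(s) = 2*s
(120*x(14))*64 = (120*(2*14))*64 = (120*28)*64 = 3360*64 = 215040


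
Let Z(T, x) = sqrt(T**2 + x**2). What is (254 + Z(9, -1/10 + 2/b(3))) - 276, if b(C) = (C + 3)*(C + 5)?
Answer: -22 + sqrt(1166449)/120 ≈ -13.000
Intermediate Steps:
b(C) = (3 + C)*(5 + C)
(254 + Z(9, -1/10 + 2/b(3))) - 276 = (254 + sqrt(9**2 + (-1/10 + 2/(15 + 3**2 + 8*3))**2)) - 276 = (254 + sqrt(81 + (-1*1/10 + 2/(15 + 9 + 24))**2)) - 276 = (254 + sqrt(81 + (-1/10 + 2/48)**2)) - 276 = (254 + sqrt(81 + (-1/10 + 2*(1/48))**2)) - 276 = (254 + sqrt(81 + (-1/10 + 1/24)**2)) - 276 = (254 + sqrt(81 + (-7/120)**2)) - 276 = (254 + sqrt(81 + 49/14400)) - 276 = (254 + sqrt(1166449/14400)) - 276 = (254 + sqrt(1166449)/120) - 276 = -22 + sqrt(1166449)/120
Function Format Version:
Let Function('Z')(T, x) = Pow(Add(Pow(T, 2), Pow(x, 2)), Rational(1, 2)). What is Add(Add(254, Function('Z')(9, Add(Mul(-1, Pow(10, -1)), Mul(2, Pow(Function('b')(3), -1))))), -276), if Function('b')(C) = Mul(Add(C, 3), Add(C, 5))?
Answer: Add(-22, Mul(Rational(1, 120), Pow(1166449, Rational(1, 2)))) ≈ -13.000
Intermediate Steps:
Function('b')(C) = Mul(Add(3, C), Add(5, C))
Add(Add(254, Function('Z')(9, Add(Mul(-1, Pow(10, -1)), Mul(2, Pow(Function('b')(3), -1))))), -276) = Add(Add(254, Pow(Add(Pow(9, 2), Pow(Add(Mul(-1, Pow(10, -1)), Mul(2, Pow(Add(15, Pow(3, 2), Mul(8, 3)), -1))), 2)), Rational(1, 2))), -276) = Add(Add(254, Pow(Add(81, Pow(Add(Mul(-1, Rational(1, 10)), Mul(2, Pow(Add(15, 9, 24), -1))), 2)), Rational(1, 2))), -276) = Add(Add(254, Pow(Add(81, Pow(Add(Rational(-1, 10), Mul(2, Pow(48, -1))), 2)), Rational(1, 2))), -276) = Add(Add(254, Pow(Add(81, Pow(Add(Rational(-1, 10), Mul(2, Rational(1, 48))), 2)), Rational(1, 2))), -276) = Add(Add(254, Pow(Add(81, Pow(Add(Rational(-1, 10), Rational(1, 24)), 2)), Rational(1, 2))), -276) = Add(Add(254, Pow(Add(81, Pow(Rational(-7, 120), 2)), Rational(1, 2))), -276) = Add(Add(254, Pow(Add(81, Rational(49, 14400)), Rational(1, 2))), -276) = Add(Add(254, Pow(Rational(1166449, 14400), Rational(1, 2))), -276) = Add(Add(254, Mul(Rational(1, 120), Pow(1166449, Rational(1, 2)))), -276) = Add(-22, Mul(Rational(1, 120), Pow(1166449, Rational(1, 2))))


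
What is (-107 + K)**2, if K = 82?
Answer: 625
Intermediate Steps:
(-107 + K)**2 = (-107 + 82)**2 = (-25)**2 = 625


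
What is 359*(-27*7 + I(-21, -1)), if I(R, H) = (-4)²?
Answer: -62107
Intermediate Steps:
I(R, H) = 16
359*(-27*7 + I(-21, -1)) = 359*(-27*7 + 16) = 359*(-189 + 16) = 359*(-173) = -62107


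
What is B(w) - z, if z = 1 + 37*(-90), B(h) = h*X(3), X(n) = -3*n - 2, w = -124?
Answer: 4693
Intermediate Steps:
X(n) = -2 - 3*n
B(h) = -11*h (B(h) = h*(-2 - 3*3) = h*(-2 - 9) = h*(-11) = -11*h)
z = -3329 (z = 1 - 3330 = -3329)
B(w) - z = -11*(-124) - 1*(-3329) = 1364 + 3329 = 4693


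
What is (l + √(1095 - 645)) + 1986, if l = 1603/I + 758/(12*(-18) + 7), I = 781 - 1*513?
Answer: 111371715/56012 + 15*√2 ≈ 2009.6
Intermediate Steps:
I = 268 (I = 781 - 513 = 268)
l = 131883/56012 (l = 1603/268 + 758/(12*(-18) + 7) = 1603*(1/268) + 758/(-216 + 7) = 1603/268 + 758/(-209) = 1603/268 + 758*(-1/209) = 1603/268 - 758/209 = 131883/56012 ≈ 2.3545)
(l + √(1095 - 645)) + 1986 = (131883/56012 + √(1095 - 645)) + 1986 = (131883/56012 + √450) + 1986 = (131883/56012 + 15*√2) + 1986 = 111371715/56012 + 15*√2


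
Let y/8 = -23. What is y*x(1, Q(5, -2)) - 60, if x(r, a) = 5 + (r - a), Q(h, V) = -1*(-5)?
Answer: -244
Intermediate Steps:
Q(h, V) = 5
y = -184 (y = 8*(-23) = -184)
x(r, a) = 5 + r - a
y*x(1, Q(5, -2)) - 60 = -184*(5 + 1 - 1*5) - 60 = -184*(5 + 1 - 5) - 60 = -184*1 - 60 = -184 - 60 = -244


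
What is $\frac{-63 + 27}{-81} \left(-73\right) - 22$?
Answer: $- \frac{490}{9} \approx -54.444$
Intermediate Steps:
$\frac{-63 + 27}{-81} \left(-73\right) - 22 = \left(-36\right) \left(- \frac{1}{81}\right) \left(-73\right) - 22 = \frac{4}{9} \left(-73\right) - 22 = - \frac{292}{9} - 22 = - \frac{490}{9}$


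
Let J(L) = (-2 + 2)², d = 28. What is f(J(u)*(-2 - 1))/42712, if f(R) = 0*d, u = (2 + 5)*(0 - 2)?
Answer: 0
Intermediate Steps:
u = -14 (u = 7*(-2) = -14)
J(L) = 0 (J(L) = 0² = 0)
f(R) = 0 (f(R) = 0*28 = 0)
f(J(u)*(-2 - 1))/42712 = 0/42712 = 0*(1/42712) = 0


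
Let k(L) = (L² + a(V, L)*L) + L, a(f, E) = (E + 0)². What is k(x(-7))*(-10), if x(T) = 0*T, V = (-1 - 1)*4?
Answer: 0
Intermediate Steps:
V = -8 (V = -2*4 = -8)
a(f, E) = E²
x(T) = 0
k(L) = L + L² + L³ (k(L) = (L² + L²*L) + L = (L² + L³) + L = L + L² + L³)
k(x(-7))*(-10) = (0*(1 + 0 + 0²))*(-10) = (0*(1 + 0 + 0))*(-10) = (0*1)*(-10) = 0*(-10) = 0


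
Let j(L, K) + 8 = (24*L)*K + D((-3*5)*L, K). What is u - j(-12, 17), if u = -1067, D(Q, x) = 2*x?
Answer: 3803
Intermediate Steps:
j(L, K) = -8 + 2*K + 24*K*L (j(L, K) = -8 + ((24*L)*K + 2*K) = -8 + (24*K*L + 2*K) = -8 + (2*K + 24*K*L) = -8 + 2*K + 24*K*L)
u - j(-12, 17) = -1067 - (-8 + 2*17 + 24*17*(-12)) = -1067 - (-8 + 34 - 4896) = -1067 - 1*(-4870) = -1067 + 4870 = 3803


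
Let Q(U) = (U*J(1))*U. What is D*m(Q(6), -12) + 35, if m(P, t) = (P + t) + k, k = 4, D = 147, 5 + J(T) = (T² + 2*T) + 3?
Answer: 4151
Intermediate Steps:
J(T) = -2 + T² + 2*T (J(T) = -5 + ((T² + 2*T) + 3) = -5 + (3 + T² + 2*T) = -2 + T² + 2*T)
Q(U) = U² (Q(U) = (U*(-2 + 1² + 2*1))*U = (U*(-2 + 1 + 2))*U = (U*1)*U = U*U = U²)
m(P, t) = 4 + P + t (m(P, t) = (P + t) + 4 = 4 + P + t)
D*m(Q(6), -12) + 35 = 147*(4 + 6² - 12) + 35 = 147*(4 + 36 - 12) + 35 = 147*28 + 35 = 4116 + 35 = 4151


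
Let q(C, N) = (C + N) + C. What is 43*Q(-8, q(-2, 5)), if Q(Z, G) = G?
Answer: 43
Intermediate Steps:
q(C, N) = N + 2*C
43*Q(-8, q(-2, 5)) = 43*(5 + 2*(-2)) = 43*(5 - 4) = 43*1 = 43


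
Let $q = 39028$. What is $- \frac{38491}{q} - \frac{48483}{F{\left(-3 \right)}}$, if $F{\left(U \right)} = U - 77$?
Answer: $\frac{472278811}{780560} \approx 605.05$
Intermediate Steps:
$F{\left(U \right)} = -77 + U$
$- \frac{38491}{q} - \frac{48483}{F{\left(-3 \right)}} = - \frac{38491}{39028} - \frac{48483}{-77 - 3} = \left(-38491\right) \frac{1}{39028} - \frac{48483}{-80} = - \frac{38491}{39028} - - \frac{48483}{80} = - \frac{38491}{39028} + \frac{48483}{80} = \frac{472278811}{780560}$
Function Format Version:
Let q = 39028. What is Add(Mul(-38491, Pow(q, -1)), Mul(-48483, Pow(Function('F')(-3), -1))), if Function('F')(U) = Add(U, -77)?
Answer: Rational(472278811, 780560) ≈ 605.05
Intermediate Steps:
Function('F')(U) = Add(-77, U)
Add(Mul(-38491, Pow(q, -1)), Mul(-48483, Pow(Function('F')(-3), -1))) = Add(Mul(-38491, Pow(39028, -1)), Mul(-48483, Pow(Add(-77, -3), -1))) = Add(Mul(-38491, Rational(1, 39028)), Mul(-48483, Pow(-80, -1))) = Add(Rational(-38491, 39028), Mul(-48483, Rational(-1, 80))) = Add(Rational(-38491, 39028), Rational(48483, 80)) = Rational(472278811, 780560)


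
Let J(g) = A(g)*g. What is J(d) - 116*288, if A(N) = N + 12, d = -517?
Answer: 227677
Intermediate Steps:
A(N) = 12 + N
J(g) = g*(12 + g) (J(g) = (12 + g)*g = g*(12 + g))
J(d) - 116*288 = -517*(12 - 517) - 116*288 = -517*(-505) - 1*33408 = 261085 - 33408 = 227677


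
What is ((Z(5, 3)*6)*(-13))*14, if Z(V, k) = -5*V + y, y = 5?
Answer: 21840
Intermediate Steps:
Z(V, k) = 5 - 5*V (Z(V, k) = -5*V + 5 = 5 - 5*V)
((Z(5, 3)*6)*(-13))*14 = (((5 - 5*5)*6)*(-13))*14 = (((5 - 25)*6)*(-13))*14 = (-20*6*(-13))*14 = -120*(-13)*14 = 1560*14 = 21840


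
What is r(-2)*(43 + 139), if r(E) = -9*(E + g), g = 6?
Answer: -6552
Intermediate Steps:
r(E) = -54 - 9*E (r(E) = -9*(E + 6) = -9*(6 + E) = -54 - 9*E)
r(-2)*(43 + 139) = (-54 - 9*(-2))*(43 + 139) = (-54 + 18)*182 = -36*182 = -6552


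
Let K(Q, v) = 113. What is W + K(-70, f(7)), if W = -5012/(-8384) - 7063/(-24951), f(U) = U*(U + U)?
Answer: 5955662099/52297296 ≈ 113.88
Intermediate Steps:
f(U) = 2*U**2 (f(U) = U*(2*U) = 2*U**2)
W = 46067651/52297296 (W = -5012*(-1/8384) - 7063*(-1/24951) = 1253/2096 + 7063/24951 = 46067651/52297296 ≈ 0.88088)
W + K(-70, f(7)) = 46067651/52297296 + 113 = 5955662099/52297296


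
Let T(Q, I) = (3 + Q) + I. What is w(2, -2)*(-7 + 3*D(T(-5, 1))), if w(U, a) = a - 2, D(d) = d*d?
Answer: 16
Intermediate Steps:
T(Q, I) = 3 + I + Q
D(d) = d²
w(U, a) = -2 + a
w(2, -2)*(-7 + 3*D(T(-5, 1))) = (-2 - 2)*(-7 + 3*(3 + 1 - 5)²) = -4*(-7 + 3*(-1)²) = -4*(-7 + 3*1) = -4*(-7 + 3) = -4*(-4) = 16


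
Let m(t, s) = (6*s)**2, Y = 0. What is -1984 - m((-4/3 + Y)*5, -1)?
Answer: -2020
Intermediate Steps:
m(t, s) = 36*s**2
-1984 - m((-4/3 + Y)*5, -1) = -1984 - 36*(-1)**2 = -1984 - 36 = -2020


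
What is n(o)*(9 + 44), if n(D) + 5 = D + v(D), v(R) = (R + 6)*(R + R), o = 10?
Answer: 17225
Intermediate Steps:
v(R) = 2*R*(6 + R) (v(R) = (6 + R)*(2*R) = 2*R*(6 + R))
n(D) = -5 + D + 2*D*(6 + D) (n(D) = -5 + (D + 2*D*(6 + D)) = -5 + D + 2*D*(6 + D))
n(o)*(9 + 44) = (-5 + 10 + 2*10*(6 + 10))*(9 + 44) = (-5 + 10 + 2*10*16)*53 = (-5 + 10 + 320)*53 = 325*53 = 17225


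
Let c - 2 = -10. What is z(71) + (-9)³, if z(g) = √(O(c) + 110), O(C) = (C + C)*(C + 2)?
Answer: -729 + √206 ≈ -714.65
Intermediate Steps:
c = -8 (c = 2 - 10 = -8)
O(C) = 2*C*(2 + C) (O(C) = (2*C)*(2 + C) = 2*C*(2 + C))
z(g) = √206 (z(g) = √(2*(-8)*(2 - 8) + 110) = √(2*(-8)*(-6) + 110) = √(96 + 110) = √206)
z(71) + (-9)³ = √206 + (-9)³ = √206 - 729 = -729 + √206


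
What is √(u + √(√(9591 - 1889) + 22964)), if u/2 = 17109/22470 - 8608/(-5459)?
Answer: √(1954576966771135 + 417955296042025*√(22964 + √7702))/20443955 ≈ 12.510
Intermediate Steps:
u = 95606597/20443955 (u = 2*(17109/22470 - 8608/(-5459)) = 2*(17109*(1/22470) - 8608*(-1/5459)) = 2*(5703/7490 + 8608/5459) = 2*(95606597/40887910) = 95606597/20443955 ≈ 4.6765)
√(u + √(√(9591 - 1889) + 22964)) = √(95606597/20443955 + √(√(9591 - 1889) + 22964)) = √(95606597/20443955 + √(√7702 + 22964)) = √(95606597/20443955 + √(22964 + √7702))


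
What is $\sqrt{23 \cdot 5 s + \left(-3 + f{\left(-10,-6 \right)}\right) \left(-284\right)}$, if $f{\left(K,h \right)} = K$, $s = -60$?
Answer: $2 i \sqrt{802} \approx 56.639 i$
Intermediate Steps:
$\sqrt{23 \cdot 5 s + \left(-3 + f{\left(-10,-6 \right)}\right) \left(-284\right)} = \sqrt{23 \cdot 5 \left(-60\right) + \left(-3 - 10\right) \left(-284\right)} = \sqrt{115 \left(-60\right) - -3692} = \sqrt{-6900 + 3692} = \sqrt{-3208} = 2 i \sqrt{802}$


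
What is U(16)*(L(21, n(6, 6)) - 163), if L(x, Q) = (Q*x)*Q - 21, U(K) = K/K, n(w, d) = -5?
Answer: 341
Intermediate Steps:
U(K) = 1
L(x, Q) = -21 + x*Q² (L(x, Q) = x*Q² - 21 = -21 + x*Q²)
U(16)*(L(21, n(6, 6)) - 163) = 1*((-21 + 21*(-5)²) - 163) = 1*((-21 + 21*25) - 163) = 1*((-21 + 525) - 163) = 1*(504 - 163) = 1*341 = 341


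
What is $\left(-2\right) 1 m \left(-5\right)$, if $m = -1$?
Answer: $-10$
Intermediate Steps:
$\left(-2\right) 1 m \left(-5\right) = \left(-2\right) 1 \left(-1\right) \left(-5\right) = \left(-2\right) \left(-1\right) \left(-5\right) = 2 \left(-5\right) = -10$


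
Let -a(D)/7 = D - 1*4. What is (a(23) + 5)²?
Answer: 16384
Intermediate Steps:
a(D) = 28 - 7*D (a(D) = -7*(D - 1*4) = -7*(D - 4) = -7*(-4 + D) = 28 - 7*D)
(a(23) + 5)² = ((28 - 7*23) + 5)² = ((28 - 161) + 5)² = (-133 + 5)² = (-128)² = 16384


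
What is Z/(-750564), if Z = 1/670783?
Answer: -1/503465571612 ≈ -1.9862e-12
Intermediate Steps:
Z = 1/670783 ≈ 1.4908e-6
Z/(-750564) = (1/670783)/(-750564) = (1/670783)*(-1/750564) = -1/503465571612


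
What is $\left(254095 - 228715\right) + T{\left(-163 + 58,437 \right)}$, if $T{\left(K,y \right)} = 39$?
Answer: $25419$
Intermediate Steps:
$\left(254095 - 228715\right) + T{\left(-163 + 58,437 \right)} = \left(254095 - 228715\right) + 39 = 25380 + 39 = 25419$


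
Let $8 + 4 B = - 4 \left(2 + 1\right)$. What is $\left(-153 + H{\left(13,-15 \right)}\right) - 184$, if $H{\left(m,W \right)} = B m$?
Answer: $-402$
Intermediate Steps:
$B = -5$ ($B = -2 + \frac{\left(-4\right) \left(2 + 1\right)}{4} = -2 + \frac{\left(-4\right) 3}{4} = -2 + \frac{1}{4} \left(-12\right) = -2 - 3 = -5$)
$H{\left(m,W \right)} = - 5 m$
$\left(-153 + H{\left(13,-15 \right)}\right) - 184 = \left(-153 - 65\right) - 184 = -218 - 184 = -402$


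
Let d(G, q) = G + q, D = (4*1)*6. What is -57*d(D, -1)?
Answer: -1311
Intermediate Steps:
D = 24 (D = 4*6 = 24)
-57*d(D, -1) = -57*(24 - 1) = -57*23 = -1311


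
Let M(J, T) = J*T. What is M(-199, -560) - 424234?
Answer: -312794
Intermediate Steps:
M(-199, -560) - 424234 = -199*(-560) - 424234 = 111440 - 424234 = -312794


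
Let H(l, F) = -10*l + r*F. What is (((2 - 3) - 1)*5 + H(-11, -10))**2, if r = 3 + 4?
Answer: 900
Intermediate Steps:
r = 7
H(l, F) = -10*l + 7*F
(((2 - 3) - 1)*5 + H(-11, -10))**2 = (((2 - 3) - 1)*5 + (-10*(-11) + 7*(-10)))**2 = ((-1 - 1)*5 + (110 - 70))**2 = (-2*5 + 40)**2 = (-10 + 40)**2 = 30**2 = 900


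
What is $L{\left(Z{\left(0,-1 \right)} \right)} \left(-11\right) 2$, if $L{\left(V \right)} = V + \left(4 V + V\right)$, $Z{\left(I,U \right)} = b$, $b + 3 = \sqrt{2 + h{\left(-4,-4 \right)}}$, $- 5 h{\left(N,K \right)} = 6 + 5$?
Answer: $396 - \frac{132 i \sqrt{5}}{5} \approx 396.0 - 59.032 i$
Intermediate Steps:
$h{\left(N,K \right)} = - \frac{11}{5}$ ($h{\left(N,K \right)} = - \frac{6 + 5}{5} = \left(- \frac{1}{5}\right) 11 = - \frac{11}{5}$)
$b = -3 + \frac{i \sqrt{5}}{5}$ ($b = -3 + \sqrt{2 - \frac{11}{5}} = -3 + \sqrt{- \frac{1}{5}} = -3 + \frac{i \sqrt{5}}{5} \approx -3.0 + 0.44721 i$)
$Z{\left(I,U \right)} = -3 + \frac{i \sqrt{5}}{5}$
$L{\left(V \right)} = 6 V$ ($L{\left(V \right)} = V + 5 V = 6 V$)
$L{\left(Z{\left(0,-1 \right)} \right)} \left(-11\right) 2 = 6 \left(-3 + \frac{i \sqrt{5}}{5}\right) \left(-11\right) 2 = \left(-18 + \frac{6 i \sqrt{5}}{5}\right) \left(-11\right) 2 = \left(198 - \frac{66 i \sqrt{5}}{5}\right) 2 = 396 - \frac{132 i \sqrt{5}}{5}$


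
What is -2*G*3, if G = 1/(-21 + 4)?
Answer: 6/17 ≈ 0.35294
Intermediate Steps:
G = -1/17 (G = 1/(-17) = -1/17 ≈ -0.058824)
-2*G*3 = -2*(-1/17)*3 = (2/17)*3 = 6/17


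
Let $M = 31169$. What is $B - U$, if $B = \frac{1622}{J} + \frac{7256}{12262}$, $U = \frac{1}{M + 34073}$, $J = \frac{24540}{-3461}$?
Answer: $- \frac{279960136935823}{1226996018385} \approx -228.17$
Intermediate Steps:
$J = - \frac{24540}{3461}$ ($J = 24540 \left(- \frac{1}{3461}\right) = - \frac{24540}{3461} \approx -7.0904$)
$U = \frac{1}{65242}$ ($U = \frac{1}{31169 + 34073} = \frac{1}{65242} \approx 1.5328 \cdot 10^{-5}$)
$B = - \frac{17164410541}{75227370}$ ($B = \frac{1622}{- \frac{24540}{3461}} + \frac{7256}{12262} = 1622 \left(- \frac{3461}{24540}\right) + 7256 \cdot \frac{1}{12262} = - \frac{2806871}{12270} + \frac{3628}{6131} = - \frac{17164410541}{75227370} \approx -228.17$)
$B - U = - \frac{17164410541}{75227370} - \frac{1}{65242} = - \frac{279960136935823}{1226996018385}$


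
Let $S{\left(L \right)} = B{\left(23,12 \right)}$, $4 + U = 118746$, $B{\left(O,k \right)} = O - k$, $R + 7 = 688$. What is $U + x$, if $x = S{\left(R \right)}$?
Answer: $118753$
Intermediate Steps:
$R = 681$ ($R = -7 + 688 = 681$)
$U = 118742$ ($U = -4 + 118746 = 118742$)
$S{\left(L \right)} = 11$ ($S{\left(L \right)} = 23 - 12 = 11$)
$x = 11$
$U + x = 118742 + 11 = 118753$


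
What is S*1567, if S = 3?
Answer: 4701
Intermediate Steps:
S*1567 = 3*1567 = 4701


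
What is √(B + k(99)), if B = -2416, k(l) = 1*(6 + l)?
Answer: I*√2311 ≈ 48.073*I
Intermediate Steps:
k(l) = 6 + l
√(B + k(99)) = √(-2416 + (6 + 99)) = √(-2416 + 105) = √(-2311) = I*√2311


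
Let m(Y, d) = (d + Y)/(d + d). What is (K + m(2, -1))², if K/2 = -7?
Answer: 841/4 ≈ 210.25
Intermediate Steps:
m(Y, d) = (Y + d)/(2*d) (m(Y, d) = (Y + d)/((2*d)) = (Y + d)*(1/(2*d)) = (Y + d)/(2*d))
K = -14 (K = 2*(-7) = -14)
(K + m(2, -1))² = (-14 + (½)*(2 - 1)/(-1))² = (-14 + (½)*(-1)*1)² = (-14 - ½)² = (-29/2)² = 841/4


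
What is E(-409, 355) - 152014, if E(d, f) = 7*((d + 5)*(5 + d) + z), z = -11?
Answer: 990421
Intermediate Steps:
E(d, f) = -77 + 7*(5 + d)**2 (E(d, f) = 7*((d + 5)*(5 + d) - 11) = 7*((5 + d)*(5 + d) - 11) = 7*((5 + d)**2 - 11) = 7*(-11 + (5 + d)**2) = -77 + 7*(5 + d)**2)
E(-409, 355) - 152014 = (-77 + 7*(5 - 409)**2) - 152014 = (-77 + 7*(-404)**2) - 152014 = (-77 + 7*163216) - 152014 = (-77 + 1142512) - 152014 = 1142435 - 152014 = 990421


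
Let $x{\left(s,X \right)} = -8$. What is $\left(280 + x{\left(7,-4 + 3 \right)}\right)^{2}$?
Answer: $73984$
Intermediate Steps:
$\left(280 + x{\left(7,-4 + 3 \right)}\right)^{2} = \left(280 - 8\right)^{2} = 272^{2} = 73984$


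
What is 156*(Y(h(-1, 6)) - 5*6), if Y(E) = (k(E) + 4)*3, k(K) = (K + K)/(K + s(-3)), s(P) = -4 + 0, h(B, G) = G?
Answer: 0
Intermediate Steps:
s(P) = -4
k(K) = 2*K/(-4 + K) (k(K) = (K + K)/(K - 4) = (2*K)/(-4 + K) = 2*K/(-4 + K))
Y(E) = 12 + 6*E/(-4 + E) (Y(E) = (2*E/(-4 + E) + 4)*3 = (4 + 2*E/(-4 + E))*3 = 12 + 6*E/(-4 + E))
156*(Y(h(-1, 6)) - 5*6) = 156*(6*(-8 + 3*6)/(-4 + 6) - 5*6) = 156*(6*(-8 + 18)/2 - 30) = 156*(6*(½)*10 - 30) = 156*(30 - 30) = 156*0 = 0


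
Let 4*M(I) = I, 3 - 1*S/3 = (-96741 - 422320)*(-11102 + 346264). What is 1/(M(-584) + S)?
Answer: 1/521908568509 ≈ 1.9160e-12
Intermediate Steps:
S = 521908568655 (S = 9 - 3*(-96741 - 422320)*(-11102 + 346264) = 9 - (-1557183)*335162 = 9 - 3*(-173969522882) = 9 + 521908568646 = 521908568655)
M(I) = I/4
1/(M(-584) + S) = 1/((¼)*(-584) + 521908568655) = 1/(-146 + 521908568655) = 1/521908568509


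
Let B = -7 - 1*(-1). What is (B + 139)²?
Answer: 17689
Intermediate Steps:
B = -6 (B = -7 + 1 = -6)
(B + 139)² = (-6 + 139)² = 133² = 17689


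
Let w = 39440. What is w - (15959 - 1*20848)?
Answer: 44329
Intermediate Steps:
w - (15959 - 1*20848) = 39440 - (15959 - 1*20848) = 39440 - (15959 - 20848) = 39440 - 1*(-4889) = 39440 + 4889 = 44329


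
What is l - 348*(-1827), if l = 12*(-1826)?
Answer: 613884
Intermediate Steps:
l = -21912
l - 348*(-1827) = -21912 - 348*(-1827) = -21912 + 635796 = 613884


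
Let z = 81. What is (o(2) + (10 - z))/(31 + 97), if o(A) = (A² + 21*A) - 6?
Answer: -31/128 ≈ -0.24219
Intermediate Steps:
o(A) = -6 + A² + 21*A
(o(2) + (10 - z))/(31 + 97) = ((-6 + 2² + 21*2) + (10 - 1*81))/(31 + 97) = ((-6 + 4 + 42) + (10 - 81))/128 = (40 - 71)*(1/128) = -31*1/128 = -31/128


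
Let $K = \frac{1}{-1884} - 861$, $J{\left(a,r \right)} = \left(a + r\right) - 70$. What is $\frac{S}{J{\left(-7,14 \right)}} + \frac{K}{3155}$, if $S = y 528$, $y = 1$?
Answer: $- \frac{72014143}{8321628} \approx -8.6539$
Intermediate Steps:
$J{\left(a,r \right)} = -70 + a + r$
$K = - \frac{1622125}{1884}$ ($K = - \frac{1}{1884} - 861 = - \frac{1622125}{1884} \approx -861.0$)
$S = 528$ ($S = 1 \cdot 528 = 528$)
$\frac{S}{J{\left(-7,14 \right)}} + \frac{K}{3155} = \frac{528}{-70 - 7 + 14} - \frac{1622125}{1884 \cdot 3155} = \frac{528}{-63} - \frac{324425}{1188804} = 528 \left(- \frac{1}{63}\right) - \frac{324425}{1188804} = - \frac{176}{21} - \frac{324425}{1188804} = - \frac{72014143}{8321628}$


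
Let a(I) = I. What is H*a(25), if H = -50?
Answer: -1250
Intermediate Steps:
H*a(25) = -50*25 = -1250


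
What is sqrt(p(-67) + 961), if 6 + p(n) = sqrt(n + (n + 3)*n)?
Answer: sqrt(955 + 3*sqrt(469)) ≈ 31.937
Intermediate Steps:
p(n) = -6 + sqrt(n + n*(3 + n)) (p(n) = -6 + sqrt(n + (n + 3)*n) = -6 + sqrt(n + (3 + n)*n) = -6 + sqrt(n + n*(3 + n)))
sqrt(p(-67) + 961) = sqrt((-6 + sqrt(-67*(4 - 67))) + 961) = sqrt((-6 + sqrt(-67*(-63))) + 961) = sqrt((-6 + sqrt(4221)) + 961) = sqrt((-6 + 3*sqrt(469)) + 961) = sqrt(955 + 3*sqrt(469))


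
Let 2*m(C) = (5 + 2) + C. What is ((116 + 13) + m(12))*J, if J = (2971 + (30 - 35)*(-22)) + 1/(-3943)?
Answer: 1682550907/3943 ≈ 4.2672e+5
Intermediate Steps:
m(C) = 7/2 + C/2 (m(C) = ((5 + 2) + C)/2 = (7 + C)/2 = 7/2 + C/2)
J = 12148382/3943 (J = (2971 - 5*(-22)) - 1/3943 = (2971 + 110) - 1/3943 = 3081 - 1/3943 = 12148382/3943 ≈ 3081.0)
((116 + 13) + m(12))*J = ((116 + 13) + (7/2 + (1/2)*12))*(12148382/3943) = (129 + (7/2 + 6))*(12148382/3943) = (129 + 19/2)*(12148382/3943) = (277/2)*(12148382/3943) = 1682550907/3943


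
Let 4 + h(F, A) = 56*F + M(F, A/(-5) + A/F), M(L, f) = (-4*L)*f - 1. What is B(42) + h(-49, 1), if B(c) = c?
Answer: -13751/5 ≈ -2750.2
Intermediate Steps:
M(L, f) = -1 - 4*L*f (M(L, f) = -4*L*f - 1 = -1 - 4*L*f)
h(F, A) = -5 + 56*F - 4*F*(-A/5 + A/F) (h(F, A) = -4 + (56*F + (-1 - 4*F*(A/(-5) + A/F))) = -4 + (56*F + (-1 - 4*F*(A*(-⅕) + A/F))) = -4 + (56*F + (-1 - 4*F*(-A/5 + A/F))) = -4 + (-1 + 56*F - 4*F*(-A/5 + A/F)) = -5 + 56*F - 4*F*(-A/5 + A/F))
B(42) + h(-49, 1) = 42 + (-5 - 4*1 + 56*(-49) + (⅘)*1*(-49)) = 42 + (-5 - 4 - 2744 - 196/5) = 42 - 13961/5 = -13751/5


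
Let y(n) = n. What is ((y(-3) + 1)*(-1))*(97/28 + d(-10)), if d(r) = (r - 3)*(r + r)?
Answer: 7377/14 ≈ 526.93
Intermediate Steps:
d(r) = 2*r*(-3 + r) (d(r) = (-3 + r)*(2*r) = 2*r*(-3 + r))
((y(-3) + 1)*(-1))*(97/28 + d(-10)) = ((-3 + 1)*(-1))*(97/28 + 2*(-10)*(-3 - 10)) = (-2*(-1))*(97*(1/28) + 2*(-10)*(-13)) = 2*(97/28 + 260) = 2*(7377/28) = 7377/14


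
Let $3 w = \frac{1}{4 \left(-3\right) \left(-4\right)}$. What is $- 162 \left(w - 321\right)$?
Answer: $\frac{416007}{8} \approx 52001.0$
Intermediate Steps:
$w = \frac{1}{144}$ ($w = \frac{1}{3 \cdot 4 \left(-3\right) \left(-4\right)} = \frac{1}{3 \left(\left(-12\right) \left(-4\right)\right)} = \frac{1}{3 \cdot 48} = \frac{1}{3} \cdot \frac{1}{48} = \frac{1}{144} \approx 0.0069444$)
$- 162 \left(w - 321\right) = - 162 \left(\frac{1}{144} - 321\right) = \left(-162\right) \left(- \frac{46223}{144}\right) = \frac{416007}{8}$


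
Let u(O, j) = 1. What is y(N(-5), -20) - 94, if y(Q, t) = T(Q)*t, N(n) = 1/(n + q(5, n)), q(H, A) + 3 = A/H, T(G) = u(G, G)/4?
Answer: -99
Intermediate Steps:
T(G) = 1/4
q(H, A) = -3 + A/H
N(n) = 1/(-3 + 6*n/5) (N(n) = 1/(n + (-3 + n/5)) = 1/(-3 + 6*n/5))
y(Q, t) = t/4
y(N(-5), -20) - 94 = (1/4)*(-20) - 94 = -5 - 94 = -99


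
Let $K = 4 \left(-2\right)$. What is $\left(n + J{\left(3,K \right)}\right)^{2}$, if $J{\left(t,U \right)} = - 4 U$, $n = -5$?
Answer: $729$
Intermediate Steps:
$K = -8$
$\left(n + J{\left(3,K \right)}\right)^{2} = \left(-5 - -32\right)^{2} = \left(-5 + 32\right)^{2} = 27^{2} = 729$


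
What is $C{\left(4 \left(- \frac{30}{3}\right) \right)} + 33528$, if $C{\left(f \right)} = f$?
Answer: $33488$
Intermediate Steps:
$C{\left(4 \left(- \frac{30}{3}\right) \right)} + 33528 = 4 \left(- \frac{30}{3}\right) + 33528 = 4 \left(\left(-30\right) \frac{1}{3}\right) + 33528 = 4 \left(-10\right) + 33528 = -40 + 33528 = 33488$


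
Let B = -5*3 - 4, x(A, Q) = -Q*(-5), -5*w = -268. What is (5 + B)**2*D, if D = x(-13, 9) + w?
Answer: 96628/5 ≈ 19326.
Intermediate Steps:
w = 268/5 (w = -1/5*(-268) = 268/5 ≈ 53.600)
x(A, Q) = 5*Q
B = -19 (B = -15 - 4 = -19)
D = 493/5 (D = 5*9 + 268/5 = 45 + 268/5 = 493/5 ≈ 98.600)
(5 + B)**2*D = (5 - 19)**2*(493/5) = (-14)**2*(493/5) = 196*(493/5) = 96628/5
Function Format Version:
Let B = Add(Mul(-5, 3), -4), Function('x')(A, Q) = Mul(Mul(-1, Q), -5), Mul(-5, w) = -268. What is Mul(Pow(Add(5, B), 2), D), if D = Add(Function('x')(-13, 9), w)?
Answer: Rational(96628, 5) ≈ 19326.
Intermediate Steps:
w = Rational(268, 5) (w = Mul(Rational(-1, 5), -268) = Rational(268, 5) ≈ 53.600)
Function('x')(A, Q) = Mul(5, Q)
B = -19 (B = Add(-15, -4) = -19)
D = Rational(493, 5) (D = Add(Mul(5, 9), Rational(268, 5)) = Add(45, Rational(268, 5)) = Rational(493, 5) ≈ 98.600)
Mul(Pow(Add(5, B), 2), D) = Mul(Pow(Add(5, -19), 2), Rational(493, 5)) = Mul(Pow(-14, 2), Rational(493, 5)) = Mul(196, Rational(493, 5)) = Rational(96628, 5)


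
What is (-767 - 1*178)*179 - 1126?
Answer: -170281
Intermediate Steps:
(-767 - 1*178)*179 - 1126 = (-767 - 178)*179 - 1126 = -945*179 - 1126 = -169155 - 1126 = -170281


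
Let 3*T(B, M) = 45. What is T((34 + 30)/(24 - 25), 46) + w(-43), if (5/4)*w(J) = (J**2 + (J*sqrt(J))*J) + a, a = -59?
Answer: 1447 + 7396*I*sqrt(43)/5 ≈ 1447.0 + 9699.8*I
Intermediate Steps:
T(B, M) = 15 (T(B, M) = (1/3)*45 = 15)
w(J) = -236/5 + 4*J**2/5 + 4*J**(5/2)/5 (w(J) = 4*((J**2 + (J*sqrt(J))*J) - 59)/5 = 4*((J**2 + J**(3/2)*J) - 59)/5 = 4*((J**2 + J**(5/2)) - 59)/5 = 4*(-59 + J**2 + J**(5/2))/5 = -236/5 + 4*J**2/5 + 4*J**(5/2)/5)
T((34 + 30)/(24 - 25), 46) + w(-43) = 15 + (-236/5 + (4/5)*(-43)**2 + 4*(-43)**(5/2)/5) = 15 + (-236/5 + (4/5)*1849 + 4*(1849*I*sqrt(43))/5) = 15 + (-236/5 + 7396/5 + 7396*I*sqrt(43)/5) = 15 + (1432 + 7396*I*sqrt(43)/5) = 1447 + 7396*I*sqrt(43)/5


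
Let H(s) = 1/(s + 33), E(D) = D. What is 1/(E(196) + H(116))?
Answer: 149/29205 ≈ 0.0051019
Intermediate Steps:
H(s) = 1/(33 + s)
1/(E(196) + H(116)) = 1/(196 + 1/(33 + 116)) = 1/(196 + 1/149) = 1/(29205/149) = 149/29205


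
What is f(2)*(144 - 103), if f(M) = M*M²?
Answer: 328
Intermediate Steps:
f(M) = M³
f(2)*(144 - 103) = 2³*(144 - 103) = 8*41 = 328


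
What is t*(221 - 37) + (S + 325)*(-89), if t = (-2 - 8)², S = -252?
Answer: 11903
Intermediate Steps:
t = 100 (t = (-10)² = 100)
t*(221 - 37) + (S + 325)*(-89) = 100*(221 - 37) + (-252 + 325)*(-89) = 100*184 + 73*(-89) = 18400 - 6497 = 11903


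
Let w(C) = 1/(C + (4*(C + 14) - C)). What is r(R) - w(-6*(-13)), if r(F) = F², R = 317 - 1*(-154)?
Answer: 81637487/368 ≈ 2.2184e+5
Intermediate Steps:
R = 471 (R = 317 + 154 = 471)
w(C) = 1/(56 + 4*C) (w(C) = 1/(C + (4*(14 + C) - C)) = 1/(C + ((56 + 4*C) - C)) = 1/(C + (56 + 3*C)) = 1/(56 + 4*C))
r(R) - w(-6*(-13)) = 471² - 1/(4*(14 - 6*(-13))) = 221841 - 1/(4*(14 + 78)) = 221841 - 1/(4*92) = 221841 - 1*1/368 = 221841 - 1/368 = 81637487/368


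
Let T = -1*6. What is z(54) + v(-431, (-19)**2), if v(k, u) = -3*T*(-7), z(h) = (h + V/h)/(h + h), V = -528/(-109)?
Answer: -6648193/52974 ≈ -125.50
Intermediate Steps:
V = 528/109 (V = -528*(-1/109) = 528/109 ≈ 4.8440)
T = -6
z(h) = (h + 528/(109*h))/(2*h) (z(h) = (h + 528/(109*h))/(h + h) = (h + 528/(109*h))/((2*h)) = (h + 528/(109*h))*(1/(2*h)) = (h + 528/(109*h))/(2*h))
v(k, u) = -126 (v(k, u) = -3*(-6)*(-7) = 18*(-7) = -126)
z(54) + v(-431, (-19)**2) = (1/2 + (264/109)/54**2) - 126 = (1/2 + (264/109)*(1/2916)) - 126 = (1/2 + 22/26487) - 126 = 26531/52974 - 126 = -6648193/52974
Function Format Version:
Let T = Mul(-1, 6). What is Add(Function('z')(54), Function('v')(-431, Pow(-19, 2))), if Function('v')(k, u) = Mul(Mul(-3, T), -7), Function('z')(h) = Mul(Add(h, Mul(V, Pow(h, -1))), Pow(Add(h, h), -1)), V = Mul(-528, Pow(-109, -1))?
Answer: Rational(-6648193, 52974) ≈ -125.50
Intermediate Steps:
V = Rational(528, 109) (V = Mul(-528, Rational(-1, 109)) = Rational(528, 109) ≈ 4.8440)
T = -6
Function('z')(h) = Mul(Rational(1, 2), Pow(h, -1), Add(h, Mul(Rational(528, 109), Pow(h, -1)))) (Function('z')(h) = Mul(Add(h, Mul(Rational(528, 109), Pow(h, -1))), Pow(Add(h, h), -1)) = Mul(Add(h, Mul(Rational(528, 109), Pow(h, -1))), Pow(Mul(2, h), -1)) = Mul(Add(h, Mul(Rational(528, 109), Pow(h, -1))), Mul(Rational(1, 2), Pow(h, -1))) = Mul(Rational(1, 2), Pow(h, -1), Add(h, Mul(Rational(528, 109), Pow(h, -1)))))
Function('v')(k, u) = -126 (Function('v')(k, u) = Mul(Mul(-3, -6), -7) = Mul(18, -7) = -126)
Add(Function('z')(54), Function('v')(-431, Pow(-19, 2))) = Add(Add(Rational(1, 2), Mul(Rational(264, 109), Pow(54, -2))), -126) = Add(Add(Rational(1, 2), Mul(Rational(264, 109), Rational(1, 2916))), -126) = Add(Add(Rational(1, 2), Rational(22, 26487)), -126) = Add(Rational(26531, 52974), -126) = Rational(-6648193, 52974)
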